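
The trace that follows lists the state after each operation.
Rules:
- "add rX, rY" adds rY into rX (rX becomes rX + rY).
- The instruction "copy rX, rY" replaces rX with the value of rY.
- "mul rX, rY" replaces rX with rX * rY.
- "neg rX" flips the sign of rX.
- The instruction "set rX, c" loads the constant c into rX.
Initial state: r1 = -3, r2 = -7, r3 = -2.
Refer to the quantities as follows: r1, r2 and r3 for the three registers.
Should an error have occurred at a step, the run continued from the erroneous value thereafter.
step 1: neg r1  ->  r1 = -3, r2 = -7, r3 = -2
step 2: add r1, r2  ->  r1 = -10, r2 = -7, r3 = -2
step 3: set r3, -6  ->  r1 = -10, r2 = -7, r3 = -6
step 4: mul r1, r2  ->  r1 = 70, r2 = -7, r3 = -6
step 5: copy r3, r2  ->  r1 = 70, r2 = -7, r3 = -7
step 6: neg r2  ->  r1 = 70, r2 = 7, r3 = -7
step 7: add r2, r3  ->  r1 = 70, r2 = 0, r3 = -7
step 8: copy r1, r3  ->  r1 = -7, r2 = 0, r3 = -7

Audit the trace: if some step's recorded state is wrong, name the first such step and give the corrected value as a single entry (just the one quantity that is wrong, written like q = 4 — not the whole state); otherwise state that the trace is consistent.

Recomputing the run from the initial state:
step 1: r1 = 3, r2 = -7, r3 = -2
step 2: r1 = -4, r2 = -7, r3 = -2
step 3: r1 = -4, r2 = -7, r3 = -6
step 4: r1 = 28, r2 = -7, r3 = -6
step 5: r1 = 28, r2 = -7, r3 = -7
step 6: r1 = 28, r2 = 7, r3 = -7
step 7: r1 = 28, r2 = 0, r3 = -7
step 8: r1 = -7, r2 = 0, r3 = -7
The first disagreement with the trace is at step 1, where the value should be r1 = 3.

step 1, r1 = 3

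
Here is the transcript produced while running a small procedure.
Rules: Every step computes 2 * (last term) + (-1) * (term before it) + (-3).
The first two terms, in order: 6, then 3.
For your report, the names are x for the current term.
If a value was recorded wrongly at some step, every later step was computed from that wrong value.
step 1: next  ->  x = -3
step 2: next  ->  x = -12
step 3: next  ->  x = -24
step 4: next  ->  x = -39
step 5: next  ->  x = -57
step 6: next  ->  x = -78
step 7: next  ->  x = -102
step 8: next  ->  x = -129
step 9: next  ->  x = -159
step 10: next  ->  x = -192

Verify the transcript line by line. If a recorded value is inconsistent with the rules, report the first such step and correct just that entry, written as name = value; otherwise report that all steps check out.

no error

1. x = 2*(3) + (-1)*(6) + (-3) = -3 (confirmed correct)
2. x = 2*(-3) + (-1)*(3) + (-3) = -12 (matches)
3. x = 2*(-12) + (-1)*(-3) + (-3) = -24 (confirmed correct)
4. x = 2*(-24) + (-1)*(-12) + (-3) = -39 (agrees with the transcript)
5. x = 2*(-39) + (-1)*(-24) + (-3) = -57 (consistent with the transcript)
6. x = 2*(-57) + (-1)*(-39) + (-3) = -78 (agrees with the transcript)
7. x = 2*(-78) + (-1)*(-57) + (-3) = -102 (consistent with the transcript)
8. x = 2*(-102) + (-1)*(-78) + (-3) = -129 (same as recorded)
9. x = 2*(-129) + (-1)*(-102) + (-3) = -159 (exactly as logged)
10. x = 2*(-159) + (-1)*(-129) + (-3) = -192 (agrees with the transcript)
Every step is consistent.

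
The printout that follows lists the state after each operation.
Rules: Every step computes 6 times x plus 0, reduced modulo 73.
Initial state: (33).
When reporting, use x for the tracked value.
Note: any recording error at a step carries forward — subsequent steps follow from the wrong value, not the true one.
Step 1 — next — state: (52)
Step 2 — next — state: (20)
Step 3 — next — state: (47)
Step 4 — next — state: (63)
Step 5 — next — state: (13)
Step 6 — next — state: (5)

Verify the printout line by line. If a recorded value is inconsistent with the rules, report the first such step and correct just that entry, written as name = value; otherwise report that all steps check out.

no error

Recomputing the run from the initial state:
step 1: x = 52
step 2: x = 20
step 3: x = 47
step 4: x = 63
step 5: x = 13
step 6: x = 5
This matches the printout at every step.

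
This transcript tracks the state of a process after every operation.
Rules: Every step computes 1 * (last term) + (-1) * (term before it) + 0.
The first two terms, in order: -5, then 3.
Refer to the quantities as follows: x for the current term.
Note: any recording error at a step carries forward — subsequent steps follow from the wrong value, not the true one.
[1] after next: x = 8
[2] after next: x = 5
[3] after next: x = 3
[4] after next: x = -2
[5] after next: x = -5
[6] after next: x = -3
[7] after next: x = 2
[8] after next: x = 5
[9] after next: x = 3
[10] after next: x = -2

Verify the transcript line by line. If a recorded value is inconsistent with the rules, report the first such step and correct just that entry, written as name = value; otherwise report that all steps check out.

step 3, x = -3

step 1: x = 1*(3) + (-1)*(-5) + (0) = 8 -> in agreement
step 2: x = 1*(8) + (-1)*(3) + (0) = 5 -> checks out
step 3: x = 1*(5) + (-1)*(8) + (0) = -3 -> this is not what the transcript shows
That makes step 3 the first incorrect line — x = -3 is what it should show.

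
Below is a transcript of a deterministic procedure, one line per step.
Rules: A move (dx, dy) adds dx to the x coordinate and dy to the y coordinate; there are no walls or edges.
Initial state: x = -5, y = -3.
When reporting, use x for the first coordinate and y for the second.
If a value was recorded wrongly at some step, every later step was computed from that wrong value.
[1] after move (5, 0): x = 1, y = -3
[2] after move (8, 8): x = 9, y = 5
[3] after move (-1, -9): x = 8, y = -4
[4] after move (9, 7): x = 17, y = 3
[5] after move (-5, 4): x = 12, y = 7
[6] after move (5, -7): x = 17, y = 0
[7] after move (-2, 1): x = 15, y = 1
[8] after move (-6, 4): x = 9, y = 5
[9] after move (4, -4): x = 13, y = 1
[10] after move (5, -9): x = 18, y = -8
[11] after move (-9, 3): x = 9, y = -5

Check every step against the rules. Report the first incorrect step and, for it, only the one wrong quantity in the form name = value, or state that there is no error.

step 1: x = -5 + (5) = 0, y = -3 + (0) = -3 -> not what was recorded
The earliest wrong entry is at step 1: it should read x = 0.

step 1, x = 0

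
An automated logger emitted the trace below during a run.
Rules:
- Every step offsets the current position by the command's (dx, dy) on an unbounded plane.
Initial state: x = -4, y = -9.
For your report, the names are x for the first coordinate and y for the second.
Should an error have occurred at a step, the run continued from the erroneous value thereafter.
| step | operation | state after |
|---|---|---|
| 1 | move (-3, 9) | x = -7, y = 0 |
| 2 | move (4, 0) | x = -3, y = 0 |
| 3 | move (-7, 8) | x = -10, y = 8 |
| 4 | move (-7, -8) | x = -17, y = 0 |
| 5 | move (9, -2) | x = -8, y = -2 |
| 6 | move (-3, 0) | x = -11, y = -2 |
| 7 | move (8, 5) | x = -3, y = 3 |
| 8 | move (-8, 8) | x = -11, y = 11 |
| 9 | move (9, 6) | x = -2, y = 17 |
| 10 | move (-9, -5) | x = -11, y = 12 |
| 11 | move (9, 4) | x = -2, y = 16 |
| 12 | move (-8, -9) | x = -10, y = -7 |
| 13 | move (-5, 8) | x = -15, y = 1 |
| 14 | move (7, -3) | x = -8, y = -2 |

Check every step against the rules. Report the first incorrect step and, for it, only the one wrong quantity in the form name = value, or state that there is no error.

Recomputing the run from the initial state:
step 1: x = -7, y = 0
step 2: x = -3, y = 0
step 3: x = -10, y = 8
step 4: x = -17, y = 0
step 5: x = -8, y = -2
step 6: x = -11, y = -2
step 7: x = -3, y = 3
step 8: x = -11, y = 11
step 9: x = -2, y = 17
step 10: x = -11, y = 12
step 11: x = -2, y = 16
step 12: x = -10, y = 7
step 13: x = -15, y = 15
step 14: x = -8, y = 12
The first disagreement with the trace is at step 12, where the value should be y = 7.

step 12, y = 7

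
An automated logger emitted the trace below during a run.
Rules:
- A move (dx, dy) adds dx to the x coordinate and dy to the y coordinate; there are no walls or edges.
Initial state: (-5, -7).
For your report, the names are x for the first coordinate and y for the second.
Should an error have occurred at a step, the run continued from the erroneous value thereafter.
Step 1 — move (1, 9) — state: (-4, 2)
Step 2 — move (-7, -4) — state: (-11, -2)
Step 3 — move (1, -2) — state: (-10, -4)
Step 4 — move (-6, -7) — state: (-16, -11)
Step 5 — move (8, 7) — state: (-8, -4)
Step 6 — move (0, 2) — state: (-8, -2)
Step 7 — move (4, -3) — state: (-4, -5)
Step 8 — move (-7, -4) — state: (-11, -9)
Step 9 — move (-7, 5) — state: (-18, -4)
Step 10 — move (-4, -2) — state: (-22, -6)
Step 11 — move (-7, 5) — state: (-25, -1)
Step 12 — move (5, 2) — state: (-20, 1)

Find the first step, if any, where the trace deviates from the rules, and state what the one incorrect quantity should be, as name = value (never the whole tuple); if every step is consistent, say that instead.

step 11, x = -29

1. x = -5 + (1) = -4, y = -7 + (9) = 2 (confirmed correct)
2. x = -4 + (-7) = -11, y = 2 + (-4) = -2 (no discrepancy)
3. x = -11 + (1) = -10, y = -2 + (-2) = -4 (agrees with the trace)
4. x = -10 + (-6) = -16, y = -4 + (-7) = -11 (matches)
5. x = -16 + (8) = -8, y = -11 + (7) = -4 (confirmed correct)
6. x = -8 + (0) = -8, y = -4 + (2) = -2 (no discrepancy)
7. x = -8 + (4) = -4, y = -2 + (-3) = -5 (no discrepancy)
8. x = -4 + (-7) = -11, y = -5 + (-4) = -9 (exactly as logged)
9. x = -11 + (-7) = -18, y = -9 + (5) = -4 (confirmed correct)
10. x = -18 + (-4) = -22, y = -4 + (-2) = -6 (matches)
11. x = -22 + (-7) = -29, y = -6 + (5) = -1 (the entry is off here)
Conclusion: step 11 carries the first error; the entry should be x = -29.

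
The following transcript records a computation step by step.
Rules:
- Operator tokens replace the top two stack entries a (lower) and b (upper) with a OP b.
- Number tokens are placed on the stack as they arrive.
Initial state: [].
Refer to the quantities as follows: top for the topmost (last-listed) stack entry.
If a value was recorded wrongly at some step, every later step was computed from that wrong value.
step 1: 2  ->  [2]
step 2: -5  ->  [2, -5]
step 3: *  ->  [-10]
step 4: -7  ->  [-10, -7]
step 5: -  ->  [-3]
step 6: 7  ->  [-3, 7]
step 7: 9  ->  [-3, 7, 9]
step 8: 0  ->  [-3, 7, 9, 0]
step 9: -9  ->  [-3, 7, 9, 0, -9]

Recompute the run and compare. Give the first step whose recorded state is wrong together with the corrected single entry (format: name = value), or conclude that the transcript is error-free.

no error

step 1: push 2: top = 2 -> same as recorded
step 2: push -5: top = -5 -> verified
step 3: 2 * -5 = -10 -> no discrepancy
step 4: push -7: top = -7 -> same as recorded
step 5: -10 - -7 = -3 -> agrees with the transcript
step 6: push 7: top = 7 -> same as recorded
step 7: push 9: top = 9 -> same as recorded
step 8: push 0: top = 0 -> same as recorded
step 9: push -9: top = -9 -> agrees with the transcript
All entries verified; no error found.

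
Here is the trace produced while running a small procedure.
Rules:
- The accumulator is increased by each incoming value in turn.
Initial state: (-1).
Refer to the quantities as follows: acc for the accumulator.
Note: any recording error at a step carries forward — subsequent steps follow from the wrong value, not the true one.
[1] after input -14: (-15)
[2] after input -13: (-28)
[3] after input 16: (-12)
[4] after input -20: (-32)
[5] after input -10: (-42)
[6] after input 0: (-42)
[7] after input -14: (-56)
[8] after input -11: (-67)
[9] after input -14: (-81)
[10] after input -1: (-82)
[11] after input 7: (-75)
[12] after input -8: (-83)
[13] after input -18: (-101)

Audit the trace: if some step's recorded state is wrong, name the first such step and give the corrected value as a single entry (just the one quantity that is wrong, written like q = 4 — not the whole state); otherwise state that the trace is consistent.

step 1: acc = -1 + -14 = -15 -> consistent with the trace
step 2: acc = -15 + -13 = -28 -> consistent with the trace
step 3: acc = -28 + 16 = -12 -> exactly as logged
step 4: acc = -12 + -20 = -32 -> in agreement
step 5: acc = -32 + -10 = -42 -> consistent with the trace
step 6: acc = -42 + 0 = -42 -> checks out
step 7: acc = -42 + -14 = -56 -> exactly as logged
step 8: acc = -56 + -11 = -67 -> exactly as logged
step 9: acc = -67 + -14 = -81 -> no discrepancy
step 10: acc = -81 + -1 = -82 -> same as recorded
step 11: acc = -82 + 7 = -75 -> agrees with the trace
step 12: acc = -75 + -8 = -83 -> same as recorded
step 13: acc = -83 + -18 = -101 -> checks out
Nothing is out of place; the run is error-free.

no error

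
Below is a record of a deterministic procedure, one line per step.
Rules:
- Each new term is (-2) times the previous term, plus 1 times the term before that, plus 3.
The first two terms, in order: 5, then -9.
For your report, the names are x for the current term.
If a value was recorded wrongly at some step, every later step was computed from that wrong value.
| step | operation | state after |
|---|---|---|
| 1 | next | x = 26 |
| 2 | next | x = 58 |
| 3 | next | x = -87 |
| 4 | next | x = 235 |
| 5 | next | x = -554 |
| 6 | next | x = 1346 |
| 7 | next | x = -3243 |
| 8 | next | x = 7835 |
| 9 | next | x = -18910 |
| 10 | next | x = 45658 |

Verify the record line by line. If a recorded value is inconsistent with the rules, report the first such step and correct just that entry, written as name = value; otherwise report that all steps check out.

Recomputing the run from the initial state:
step 1: x = 26
step 2: x = -58
step 3: x = 145
step 4: x = -345
step 5: x = 838
step 6: x = -2018
step 7: x = 4877
step 8: x = -11769
step 9: x = 28418
step 10: x = -68602
The first disagreement with the record is at step 2, where the value should be x = -58.

step 2, x = -58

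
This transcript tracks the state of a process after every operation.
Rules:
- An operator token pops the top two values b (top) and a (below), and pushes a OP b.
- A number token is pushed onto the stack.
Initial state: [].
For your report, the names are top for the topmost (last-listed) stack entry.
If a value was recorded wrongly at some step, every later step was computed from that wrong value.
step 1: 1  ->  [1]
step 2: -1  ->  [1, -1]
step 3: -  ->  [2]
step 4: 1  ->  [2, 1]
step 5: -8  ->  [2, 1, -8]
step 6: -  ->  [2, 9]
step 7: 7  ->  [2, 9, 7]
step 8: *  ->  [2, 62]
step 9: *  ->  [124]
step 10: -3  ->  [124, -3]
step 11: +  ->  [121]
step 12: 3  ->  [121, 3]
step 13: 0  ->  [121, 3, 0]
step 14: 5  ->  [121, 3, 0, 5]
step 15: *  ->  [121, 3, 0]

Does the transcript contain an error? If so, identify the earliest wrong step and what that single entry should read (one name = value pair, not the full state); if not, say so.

step 8, top = 63

1. push 1: top = 1 (agrees with the transcript)
2. push -1: top = -1 (in agreement)
3. 1 - -1 = 2 (agrees with the transcript)
4. push 1: top = 1 (same as recorded)
5. push -8: top = -8 (verified)
6. 1 - -8 = 9 (matches)
7. push 7: top = 7 (exactly as logged)
8. 9 * 7 = 63 (the transcript disagrees here)
That makes step 8 the first incorrect line — top = 63 is what it should show.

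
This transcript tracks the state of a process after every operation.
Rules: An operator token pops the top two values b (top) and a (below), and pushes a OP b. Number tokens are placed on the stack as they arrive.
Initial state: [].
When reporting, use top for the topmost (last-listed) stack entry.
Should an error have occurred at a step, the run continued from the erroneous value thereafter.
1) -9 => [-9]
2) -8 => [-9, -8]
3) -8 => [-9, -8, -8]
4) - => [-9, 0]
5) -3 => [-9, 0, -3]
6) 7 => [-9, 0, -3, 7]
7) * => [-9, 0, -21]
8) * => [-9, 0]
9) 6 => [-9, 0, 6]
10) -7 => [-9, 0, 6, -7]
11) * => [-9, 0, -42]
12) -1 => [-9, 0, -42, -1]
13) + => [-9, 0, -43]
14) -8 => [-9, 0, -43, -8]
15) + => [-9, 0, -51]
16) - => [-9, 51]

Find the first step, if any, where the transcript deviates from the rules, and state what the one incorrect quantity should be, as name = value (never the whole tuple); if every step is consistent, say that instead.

step 1: push -9: top = -9 -> exactly as logged
step 2: push -8: top = -8 -> exactly as logged
step 3: push -8: top = -8 -> same as recorded
step 4: -8 - -8 = 0 -> same as recorded
step 5: push -3: top = -3 -> same as recorded
step 6: push 7: top = 7 -> consistent with the transcript
step 7: -3 * 7 = -21 -> checks out
step 8: 0 * -21 = 0 -> in agreement
step 9: push 6: top = 6 -> same as recorded
step 10: push -7: top = -7 -> same as recorded
step 11: 6 * -7 = -42 -> confirmed correct
step 12: push -1: top = -1 -> exactly as logged
step 13: -42 + -1 = -43 -> matches
step 14: push -8: top = -8 -> same as recorded
step 15: -43 + -8 = -51 -> checks out
step 16: 0 - -51 = 51 -> confirmed correct
The whole run recomputes cleanly — no discrepancies.

no error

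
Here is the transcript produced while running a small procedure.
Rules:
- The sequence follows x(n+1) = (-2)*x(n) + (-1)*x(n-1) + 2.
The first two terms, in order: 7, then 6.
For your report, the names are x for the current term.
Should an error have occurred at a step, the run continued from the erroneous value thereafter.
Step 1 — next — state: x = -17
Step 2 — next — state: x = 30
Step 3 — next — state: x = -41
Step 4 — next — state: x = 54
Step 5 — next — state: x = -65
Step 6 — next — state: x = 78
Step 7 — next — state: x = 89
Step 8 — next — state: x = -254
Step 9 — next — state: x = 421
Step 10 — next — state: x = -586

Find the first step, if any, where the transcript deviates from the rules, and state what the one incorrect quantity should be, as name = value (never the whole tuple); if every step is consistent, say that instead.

Step 1: x = -2*(6) + (-1)*(7) + (2) = -17 — confirmed correct.
Step 2: x = -2*(-17) + (-1)*(6) + (2) = 30 — consistent with the transcript.
Step 3: x = -2*(30) + (-1)*(-17) + (2) = -41 — exactly as logged.
Step 4: x = -2*(-41) + (-1)*(30) + (2) = 54 — consistent with the transcript.
Step 5: x = -2*(54) + (-1)*(-41) + (2) = -65 — consistent with the transcript.
Step 6: x = -2*(-65) + (-1)*(54) + (2) = 78 — agrees with the transcript.
Step 7: x = -2*(78) + (-1)*(-65) + (2) = -89 — the transcript disagrees here.
The earliest wrong entry is at step 7: it should read x = -89.

step 7, x = -89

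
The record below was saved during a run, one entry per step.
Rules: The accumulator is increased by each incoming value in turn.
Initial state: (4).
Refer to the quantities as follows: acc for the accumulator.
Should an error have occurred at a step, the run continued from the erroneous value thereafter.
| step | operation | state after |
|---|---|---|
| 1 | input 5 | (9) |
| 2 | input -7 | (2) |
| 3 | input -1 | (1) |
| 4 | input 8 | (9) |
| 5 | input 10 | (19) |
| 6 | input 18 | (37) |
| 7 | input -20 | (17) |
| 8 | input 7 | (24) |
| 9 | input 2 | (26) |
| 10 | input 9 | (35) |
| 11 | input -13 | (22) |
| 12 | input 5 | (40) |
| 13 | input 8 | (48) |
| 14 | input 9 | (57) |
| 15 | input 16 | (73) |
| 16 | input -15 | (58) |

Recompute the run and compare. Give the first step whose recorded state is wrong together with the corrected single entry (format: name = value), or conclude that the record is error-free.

step 12, acc = 27

step 1: acc = 4 + 5 = 9 -> confirmed correct
step 2: acc = 9 + -7 = 2 -> matches
step 3: acc = 2 + -1 = 1 -> matches
step 4: acc = 1 + 8 = 9 -> agrees with the record
step 5: acc = 9 + 10 = 19 -> agrees with the record
step 6: acc = 19 + 18 = 37 -> same as recorded
step 7: acc = 37 + -20 = 17 -> consistent with the record
step 8: acc = 17 + 7 = 24 -> exactly as logged
step 9: acc = 24 + 2 = 26 -> matches
step 10: acc = 26 + 9 = 35 -> verified
step 11: acc = 35 + -13 = 22 -> in agreement
step 12: acc = 22 + 5 = 27 -> the recorded entry deviates here
First deviation found at step 12; the corrected entry is acc = 27.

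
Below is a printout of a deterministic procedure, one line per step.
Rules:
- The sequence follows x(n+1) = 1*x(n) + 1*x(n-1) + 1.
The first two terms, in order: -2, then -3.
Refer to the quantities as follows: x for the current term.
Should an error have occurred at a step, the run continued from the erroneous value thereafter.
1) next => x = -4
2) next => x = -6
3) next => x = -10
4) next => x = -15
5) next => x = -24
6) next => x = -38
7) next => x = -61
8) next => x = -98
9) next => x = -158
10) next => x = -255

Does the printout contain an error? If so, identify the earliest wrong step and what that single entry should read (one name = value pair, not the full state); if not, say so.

step 3, x = -9

Recomputing the run from the initial state:
step 1: x = -4
step 2: x = -6
step 3: x = -9
step 4: x = -14
step 5: x = -22
step 6: x = -35
step 7: x = -56
step 8: x = -90
step 9: x = -145
step 10: x = -234
The first disagreement with the printout is at step 3, where the value should be x = -9.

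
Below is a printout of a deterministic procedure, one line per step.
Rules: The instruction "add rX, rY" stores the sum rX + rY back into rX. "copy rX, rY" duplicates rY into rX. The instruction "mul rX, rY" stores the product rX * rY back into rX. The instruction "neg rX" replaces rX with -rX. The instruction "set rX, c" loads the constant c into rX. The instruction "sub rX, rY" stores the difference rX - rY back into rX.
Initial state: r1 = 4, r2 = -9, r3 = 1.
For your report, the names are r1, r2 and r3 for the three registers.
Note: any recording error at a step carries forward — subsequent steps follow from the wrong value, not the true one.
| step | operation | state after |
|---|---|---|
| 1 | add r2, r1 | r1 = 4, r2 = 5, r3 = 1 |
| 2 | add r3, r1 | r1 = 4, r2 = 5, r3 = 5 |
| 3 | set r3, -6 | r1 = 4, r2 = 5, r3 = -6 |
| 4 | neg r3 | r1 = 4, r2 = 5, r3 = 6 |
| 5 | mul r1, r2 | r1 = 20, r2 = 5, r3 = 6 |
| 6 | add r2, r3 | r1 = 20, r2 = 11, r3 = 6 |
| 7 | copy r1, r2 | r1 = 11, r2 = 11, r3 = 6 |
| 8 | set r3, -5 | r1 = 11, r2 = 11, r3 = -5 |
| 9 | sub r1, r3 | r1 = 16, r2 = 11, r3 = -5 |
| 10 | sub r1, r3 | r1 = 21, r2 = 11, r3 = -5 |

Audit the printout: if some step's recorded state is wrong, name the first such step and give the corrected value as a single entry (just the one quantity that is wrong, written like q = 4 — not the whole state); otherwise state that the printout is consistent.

step 1, r2 = -5

Recomputing the run from the initial state:
step 1: r1 = 4, r2 = -5, r3 = 1
step 2: r1 = 4, r2 = -5, r3 = 5
step 3: r1 = 4, r2 = -5, r3 = -6
step 4: r1 = 4, r2 = -5, r3 = 6
step 5: r1 = -20, r2 = -5, r3 = 6
step 6: r1 = -20, r2 = 1, r3 = 6
step 7: r1 = 1, r2 = 1, r3 = 6
step 8: r1 = 1, r2 = 1, r3 = -5
step 9: r1 = 6, r2 = 1, r3 = -5
step 10: r1 = 11, r2 = 1, r3 = -5
The first disagreement with the printout is at step 1, where the value should be r2 = -5.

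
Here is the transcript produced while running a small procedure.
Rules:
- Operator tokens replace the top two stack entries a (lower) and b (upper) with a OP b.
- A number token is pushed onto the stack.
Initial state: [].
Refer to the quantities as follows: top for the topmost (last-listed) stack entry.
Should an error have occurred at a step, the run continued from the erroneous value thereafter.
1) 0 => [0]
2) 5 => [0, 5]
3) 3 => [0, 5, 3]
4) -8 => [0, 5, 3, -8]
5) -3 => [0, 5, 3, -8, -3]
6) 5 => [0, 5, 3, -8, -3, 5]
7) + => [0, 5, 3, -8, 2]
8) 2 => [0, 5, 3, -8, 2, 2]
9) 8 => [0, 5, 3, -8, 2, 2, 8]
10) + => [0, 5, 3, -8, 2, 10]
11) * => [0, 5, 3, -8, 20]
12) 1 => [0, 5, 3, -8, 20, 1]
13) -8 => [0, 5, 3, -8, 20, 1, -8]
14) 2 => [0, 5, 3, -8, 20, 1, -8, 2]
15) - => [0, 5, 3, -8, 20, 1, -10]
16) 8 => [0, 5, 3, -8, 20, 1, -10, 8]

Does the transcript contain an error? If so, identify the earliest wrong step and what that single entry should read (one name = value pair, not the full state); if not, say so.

no error

Recomputing the run from the initial state:
step 1: [0]
step 2: [0, 5]
step 3: [0, 5, 3]
step 4: [0, 5, 3, -8]
step 5: [0, 5, 3, -8, -3]
step 6: [0, 5, 3, -8, -3, 5]
step 7: [0, 5, 3, -8, 2]
step 8: [0, 5, 3, -8, 2, 2]
step 9: [0, 5, 3, -8, 2, 2, 8]
step 10: [0, 5, 3, -8, 2, 10]
step 11: [0, 5, 3, -8, 20]
step 12: [0, 5, 3, -8, 20, 1]
step 13: [0, 5, 3, -8, 20, 1, -8]
step 14: [0, 5, 3, -8, 20, 1, -8, 2]
step 15: [0, 5, 3, -8, 20, 1, -10]
step 16: [0, 5, 3, -8, 20, 1, -10, 8]
This matches the transcript at every step.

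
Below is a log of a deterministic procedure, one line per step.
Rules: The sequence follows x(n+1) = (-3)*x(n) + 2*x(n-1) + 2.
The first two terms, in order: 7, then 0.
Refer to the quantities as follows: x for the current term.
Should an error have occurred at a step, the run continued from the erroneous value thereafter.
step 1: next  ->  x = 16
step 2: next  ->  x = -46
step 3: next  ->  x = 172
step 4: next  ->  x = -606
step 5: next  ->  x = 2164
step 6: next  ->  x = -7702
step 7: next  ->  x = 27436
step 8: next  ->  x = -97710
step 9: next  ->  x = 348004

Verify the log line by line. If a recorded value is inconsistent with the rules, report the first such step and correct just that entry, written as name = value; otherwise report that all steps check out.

1. x = -3*(0) + (2)*(7) + (2) = 16 (consistent with the log)
2. x = -3*(16) + (2)*(0) + (2) = -46 (in agreement)
3. x = -3*(-46) + (2)*(16) + (2) = 172 (confirmed correct)
4. x = -3*(172) + (2)*(-46) + (2) = -606 (consistent with the log)
5. x = -3*(-606) + (2)*(172) + (2) = 2164 (exactly as logged)
6. x = -3*(2164) + (2)*(-606) + (2) = -7702 (same as recorded)
7. x = -3*(-7702) + (2)*(2164) + (2) = 27436 (exactly as logged)
8. x = -3*(27436) + (2)*(-7702) + (2) = -97710 (consistent with the log)
9. x = -3*(-97710) + (2)*(27436) + (2) = 348004 (agrees with the log)
Every step is consistent.

no error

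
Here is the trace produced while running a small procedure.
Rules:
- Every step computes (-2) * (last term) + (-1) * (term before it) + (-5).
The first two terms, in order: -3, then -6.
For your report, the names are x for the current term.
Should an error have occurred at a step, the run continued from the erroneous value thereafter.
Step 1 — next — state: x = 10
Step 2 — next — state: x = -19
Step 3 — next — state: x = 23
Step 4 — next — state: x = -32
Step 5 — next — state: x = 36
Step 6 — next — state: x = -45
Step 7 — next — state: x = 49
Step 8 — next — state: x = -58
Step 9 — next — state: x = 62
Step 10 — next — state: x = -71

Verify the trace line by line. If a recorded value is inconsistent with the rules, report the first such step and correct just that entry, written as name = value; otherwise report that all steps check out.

no error

Step 1: x = -2*(-6) + (-1)*(-3) + (-5) = 10 — no discrepancy.
Step 2: x = -2*(10) + (-1)*(-6) + (-5) = -19 — checks out.
Step 3: x = -2*(-19) + (-1)*(10) + (-5) = 23 — consistent with the trace.
Step 4: x = -2*(23) + (-1)*(-19) + (-5) = -32 — no discrepancy.
Step 5: x = -2*(-32) + (-1)*(23) + (-5) = 36 — confirmed correct.
Step 6: x = -2*(36) + (-1)*(-32) + (-5) = -45 — same as recorded.
Step 7: x = -2*(-45) + (-1)*(36) + (-5) = 49 — no discrepancy.
Step 8: x = -2*(49) + (-1)*(-45) + (-5) = -58 — confirmed correct.
Step 9: x = -2*(-58) + (-1)*(49) + (-5) = 62 — exactly as logged.
Step 10: x = -2*(62) + (-1)*(-58) + (-5) = -71 — exactly as logged.
All steps check out; nothing to correct.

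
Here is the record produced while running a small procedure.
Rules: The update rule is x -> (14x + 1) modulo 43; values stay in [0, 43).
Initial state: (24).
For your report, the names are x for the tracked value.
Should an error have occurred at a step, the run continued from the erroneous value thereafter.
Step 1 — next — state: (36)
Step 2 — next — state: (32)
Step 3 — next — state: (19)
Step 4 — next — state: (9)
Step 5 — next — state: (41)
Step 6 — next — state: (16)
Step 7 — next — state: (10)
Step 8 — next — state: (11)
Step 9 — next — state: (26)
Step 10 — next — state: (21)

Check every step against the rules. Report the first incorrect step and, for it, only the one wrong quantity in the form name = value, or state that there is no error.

step 8, x = 12

1. x = (14*24 + 1) mod 43 = 36 (same as recorded)
2. x = (14*36 + 1) mod 43 = 32 (agrees with the record)
3. x = (14*32 + 1) mod 43 = 19 (same as recorded)
4. x = (14*19 + 1) mod 43 = 9 (agrees with the record)
5. x = (14*9 + 1) mod 43 = 41 (same as recorded)
6. x = (14*41 + 1) mod 43 = 16 (matches)
7. x = (14*16 + 1) mod 43 = 10 (checks out)
8. x = (14*10 + 1) mod 43 = 12 (the record disagrees here)
Conclusion: step 8 carries the first error; the entry should be x = 12.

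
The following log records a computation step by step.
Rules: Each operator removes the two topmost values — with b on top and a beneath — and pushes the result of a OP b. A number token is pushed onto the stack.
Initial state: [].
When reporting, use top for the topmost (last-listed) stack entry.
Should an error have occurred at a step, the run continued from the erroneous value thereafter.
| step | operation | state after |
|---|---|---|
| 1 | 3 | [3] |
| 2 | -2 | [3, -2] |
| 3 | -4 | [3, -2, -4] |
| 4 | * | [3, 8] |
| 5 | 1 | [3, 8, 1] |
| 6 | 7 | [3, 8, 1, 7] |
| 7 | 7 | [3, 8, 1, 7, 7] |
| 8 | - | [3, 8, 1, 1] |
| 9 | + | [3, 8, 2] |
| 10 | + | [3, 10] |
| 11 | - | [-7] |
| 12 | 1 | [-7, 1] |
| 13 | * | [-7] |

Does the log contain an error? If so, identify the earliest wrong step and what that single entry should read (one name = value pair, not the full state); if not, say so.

step 8, top = 0

Recomputing the run from the initial state:
step 1: [3]
step 2: [3, -2]
step 3: [3, -2, -4]
step 4: [3, 8]
step 5: [3, 8, 1]
step 6: [3, 8, 1, 7]
step 7: [3, 8, 1, 7, 7]
step 8: [3, 8, 1, 0]
step 9: [3, 8, 1]
step 10: [3, 9]
step 11: [-6]
step 12: [-6, 1]
step 13: [-6]
The first disagreement with the log is at step 8, where the value should be top = 0.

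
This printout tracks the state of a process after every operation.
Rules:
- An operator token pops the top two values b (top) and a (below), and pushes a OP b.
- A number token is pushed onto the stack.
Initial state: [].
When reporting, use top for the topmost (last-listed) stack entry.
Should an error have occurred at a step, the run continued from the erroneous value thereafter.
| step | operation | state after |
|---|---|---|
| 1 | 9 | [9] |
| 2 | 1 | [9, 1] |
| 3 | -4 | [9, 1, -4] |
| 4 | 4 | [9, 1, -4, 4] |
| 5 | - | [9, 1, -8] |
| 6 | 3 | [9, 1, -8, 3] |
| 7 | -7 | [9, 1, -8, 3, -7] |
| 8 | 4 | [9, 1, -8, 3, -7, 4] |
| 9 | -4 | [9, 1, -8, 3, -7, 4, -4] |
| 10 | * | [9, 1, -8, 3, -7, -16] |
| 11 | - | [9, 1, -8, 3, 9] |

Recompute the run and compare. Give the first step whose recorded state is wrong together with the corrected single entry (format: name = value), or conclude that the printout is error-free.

1. push 9: top = 9 (exactly as logged)
2. push 1: top = 1 (checks out)
3. push -4: top = -4 (agrees with the printout)
4. push 4: top = 4 (in agreement)
5. -4 - 4 = -8 (consistent with the printout)
6. push 3: top = 3 (checks out)
7. push -7: top = -7 (matches)
8. push 4: top = 4 (verified)
9. push -4: top = -4 (same as recorded)
10. 4 * -4 = -16 (verified)
11. -7 - -16 = 9 (in agreement)
All steps check out; nothing to correct.

no error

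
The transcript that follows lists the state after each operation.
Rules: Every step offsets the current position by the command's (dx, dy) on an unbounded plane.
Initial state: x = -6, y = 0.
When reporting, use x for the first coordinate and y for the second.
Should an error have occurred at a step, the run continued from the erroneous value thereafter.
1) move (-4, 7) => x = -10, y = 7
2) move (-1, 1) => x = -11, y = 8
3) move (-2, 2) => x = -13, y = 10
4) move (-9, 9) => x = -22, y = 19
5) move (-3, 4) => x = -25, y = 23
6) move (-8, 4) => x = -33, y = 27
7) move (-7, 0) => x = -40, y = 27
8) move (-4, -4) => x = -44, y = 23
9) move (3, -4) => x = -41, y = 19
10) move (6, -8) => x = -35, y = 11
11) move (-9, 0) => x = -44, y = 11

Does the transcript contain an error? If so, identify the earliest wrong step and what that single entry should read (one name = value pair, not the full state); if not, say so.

no error

step 1: x = -6 + (-4) = -10, y = 0 + (7) = 7 -> agrees with the transcript
step 2: x = -10 + (-1) = -11, y = 7 + (1) = 8 -> verified
step 3: x = -11 + (-2) = -13, y = 8 + (2) = 10 -> confirmed correct
step 4: x = -13 + (-9) = -22, y = 10 + (9) = 19 -> matches
step 5: x = -22 + (-3) = -25, y = 19 + (4) = 23 -> checks out
step 6: x = -25 + (-8) = -33, y = 23 + (4) = 27 -> in agreement
step 7: x = -33 + (-7) = -40, y = 27 + (0) = 27 -> exactly as logged
step 8: x = -40 + (-4) = -44, y = 27 + (-4) = 23 -> confirmed correct
step 9: x = -44 + (3) = -41, y = 23 + (-4) = 19 -> agrees with the transcript
step 10: x = -41 + (6) = -35, y = 19 + (-8) = 11 -> verified
step 11: x = -35 + (-9) = -44, y = 11 + (0) = 11 -> no discrepancy
Each recorded entry agrees with the recomputation.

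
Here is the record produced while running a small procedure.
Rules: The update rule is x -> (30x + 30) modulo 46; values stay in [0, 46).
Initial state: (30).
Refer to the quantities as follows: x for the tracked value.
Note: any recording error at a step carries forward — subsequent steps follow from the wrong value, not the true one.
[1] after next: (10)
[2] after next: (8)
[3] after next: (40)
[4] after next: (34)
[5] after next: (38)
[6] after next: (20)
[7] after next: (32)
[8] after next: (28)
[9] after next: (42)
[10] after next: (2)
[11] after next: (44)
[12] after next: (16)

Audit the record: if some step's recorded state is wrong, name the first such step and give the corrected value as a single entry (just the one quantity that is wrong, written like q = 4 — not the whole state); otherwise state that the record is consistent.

step 8, x = 24

Recomputing the run from the initial state:
step 1: x = 10
step 2: x = 8
step 3: x = 40
step 4: x = 34
step 5: x = 38
step 6: x = 20
step 7: x = 32
step 8: x = 24
step 9: x = 14
step 10: x = 36
step 11: x = 6
step 12: x = 26
The first disagreement with the record is at step 8, where the value should be x = 24.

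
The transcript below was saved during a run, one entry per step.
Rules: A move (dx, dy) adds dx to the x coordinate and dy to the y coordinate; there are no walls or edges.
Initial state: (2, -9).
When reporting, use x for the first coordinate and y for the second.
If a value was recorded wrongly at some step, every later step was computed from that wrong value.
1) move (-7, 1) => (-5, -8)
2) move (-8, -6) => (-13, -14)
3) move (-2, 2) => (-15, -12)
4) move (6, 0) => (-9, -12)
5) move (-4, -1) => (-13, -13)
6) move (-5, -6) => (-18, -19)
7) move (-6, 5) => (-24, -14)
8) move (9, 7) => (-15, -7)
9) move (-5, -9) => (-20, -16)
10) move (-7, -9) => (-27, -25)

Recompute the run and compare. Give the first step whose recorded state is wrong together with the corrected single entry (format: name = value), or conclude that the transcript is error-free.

Step 1: x = 2 + (-7) = -5, y = -9 + (1) = -8 — exactly as logged.
Step 2: x = -5 + (-8) = -13, y = -8 + (-6) = -14 — checks out.
Step 3: x = -13 + (-2) = -15, y = -14 + (2) = -12 — confirmed correct.
Step 4: x = -15 + (6) = -9, y = -12 + (0) = -12 — in agreement.
Step 5: x = -9 + (-4) = -13, y = -12 + (-1) = -13 — matches.
Step 6: x = -13 + (-5) = -18, y = -13 + (-6) = -19 — no discrepancy.
Step 7: x = -18 + (-6) = -24, y = -19 + (5) = -14 — consistent with the transcript.
Step 8: x = -24 + (9) = -15, y = -14 + (7) = -7 — no discrepancy.
Step 9: x = -15 + (-5) = -20, y = -7 + (-9) = -16 — in agreement.
Step 10: x = -20 + (-7) = -27, y = -16 + (-9) = -25 — consistent with the transcript.
Each recorded entry agrees with the recomputation.

no error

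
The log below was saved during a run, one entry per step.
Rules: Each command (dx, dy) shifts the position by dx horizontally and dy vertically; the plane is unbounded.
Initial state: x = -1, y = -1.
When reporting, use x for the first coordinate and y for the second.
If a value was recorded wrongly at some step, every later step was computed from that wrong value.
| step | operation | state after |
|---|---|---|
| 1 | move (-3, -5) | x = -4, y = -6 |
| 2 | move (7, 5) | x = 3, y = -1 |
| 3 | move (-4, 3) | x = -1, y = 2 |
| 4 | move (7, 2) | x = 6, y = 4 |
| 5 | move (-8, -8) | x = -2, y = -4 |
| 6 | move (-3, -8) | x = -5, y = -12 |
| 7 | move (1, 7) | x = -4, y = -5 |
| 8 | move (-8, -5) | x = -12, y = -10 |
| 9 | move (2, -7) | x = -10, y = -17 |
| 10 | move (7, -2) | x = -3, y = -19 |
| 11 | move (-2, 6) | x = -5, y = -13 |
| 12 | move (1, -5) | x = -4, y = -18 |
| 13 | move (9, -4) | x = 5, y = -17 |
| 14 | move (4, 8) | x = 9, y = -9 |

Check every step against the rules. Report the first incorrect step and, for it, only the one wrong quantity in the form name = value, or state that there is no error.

step 1: x = -1 + (-3) = -4, y = -1 + (-5) = -6 -> checks out
step 2: x = -4 + (7) = 3, y = -6 + (5) = -1 -> agrees with the log
step 3: x = 3 + (-4) = -1, y = -1 + (3) = 2 -> same as recorded
step 4: x = -1 + (7) = 6, y = 2 + (2) = 4 -> consistent with the log
step 5: x = 6 + (-8) = -2, y = 4 + (-8) = -4 -> consistent with the log
step 6: x = -2 + (-3) = -5, y = -4 + (-8) = -12 -> same as recorded
step 7: x = -5 + (1) = -4, y = -12 + (7) = -5 -> in agreement
step 8: x = -4 + (-8) = -12, y = -5 + (-5) = -10 -> confirmed correct
step 9: x = -12 + (2) = -10, y = -10 + (-7) = -17 -> agrees with the log
step 10: x = -10 + (7) = -3, y = -17 + (-2) = -19 -> no discrepancy
step 11: x = -3 + (-2) = -5, y = -19 + (6) = -13 -> checks out
step 12: x = -5 + (1) = -4, y = -13 + (-5) = -18 -> no discrepancy
step 13: x = -4 + (9) = 5, y = -18 + (-4) = -22 -> the entry is off here
The earliest wrong entry is at step 13: it should read y = -22.

step 13, y = -22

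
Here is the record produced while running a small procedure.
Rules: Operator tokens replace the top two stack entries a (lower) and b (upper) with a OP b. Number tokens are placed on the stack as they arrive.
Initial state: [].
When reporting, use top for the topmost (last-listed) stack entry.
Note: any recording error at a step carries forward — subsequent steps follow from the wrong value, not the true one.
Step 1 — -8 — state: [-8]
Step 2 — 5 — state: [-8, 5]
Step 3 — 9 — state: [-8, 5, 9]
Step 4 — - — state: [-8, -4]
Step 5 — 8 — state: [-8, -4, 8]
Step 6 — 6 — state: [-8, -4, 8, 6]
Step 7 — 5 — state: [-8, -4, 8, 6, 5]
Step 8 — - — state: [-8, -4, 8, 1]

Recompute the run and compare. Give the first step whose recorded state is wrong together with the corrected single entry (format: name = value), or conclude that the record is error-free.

no error

Recomputing the run from the initial state:
step 1: [-8]
step 2: [-8, 5]
step 3: [-8, 5, 9]
step 4: [-8, -4]
step 5: [-8, -4, 8]
step 6: [-8, -4, 8, 6]
step 7: [-8, -4, 8, 6, 5]
step 8: [-8, -4, 8, 1]
This matches the record at every step.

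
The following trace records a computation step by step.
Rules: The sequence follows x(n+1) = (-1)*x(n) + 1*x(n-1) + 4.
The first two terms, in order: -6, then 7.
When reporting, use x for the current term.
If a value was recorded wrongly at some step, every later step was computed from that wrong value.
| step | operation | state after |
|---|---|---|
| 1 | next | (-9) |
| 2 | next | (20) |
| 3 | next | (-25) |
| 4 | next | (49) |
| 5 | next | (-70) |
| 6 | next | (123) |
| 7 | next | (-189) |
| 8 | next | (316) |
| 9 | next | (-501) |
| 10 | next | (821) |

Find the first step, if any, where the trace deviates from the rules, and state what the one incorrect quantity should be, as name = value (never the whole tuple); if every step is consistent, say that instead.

Step 1: x = -1*(7) + (1)*(-6) + (4) = -9 — confirmed correct.
Step 2: x = -1*(-9) + (1)*(7) + (4) = 20 — same as recorded.
Step 3: x = -1*(20) + (1)*(-9) + (4) = -25 — no discrepancy.
Step 4: x = -1*(-25) + (1)*(20) + (4) = 49 — in agreement.
Step 5: x = -1*(49) + (1)*(-25) + (4) = -70 — verified.
Step 6: x = -1*(-70) + (1)*(49) + (4) = 123 — matches.
Step 7: x = -1*(123) + (1)*(-70) + (4) = -189 — verified.
Step 8: x = -1*(-189) + (1)*(123) + (4) = 316 — matches.
Step 9: x = -1*(316) + (1)*(-189) + (4) = -501 — verified.
Step 10: x = -1*(-501) + (1)*(316) + (4) = 821 — in agreement.
All steps check out; nothing to correct.

no error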